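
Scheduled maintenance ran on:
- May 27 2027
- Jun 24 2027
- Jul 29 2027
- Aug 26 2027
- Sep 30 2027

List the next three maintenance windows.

All Thursdays; the gaps (28, 35, 28, 35) vary with month length.
This is the last Thursday of each month.
October 2027 ends with Thursday Oct 28 2027.
Last Thursday of November 2027: Nov 25 2027.
Last Thursday of December 2027: Dec 30 2027.

Oct 28 2027, Nov 25 2027, Dec 30 2027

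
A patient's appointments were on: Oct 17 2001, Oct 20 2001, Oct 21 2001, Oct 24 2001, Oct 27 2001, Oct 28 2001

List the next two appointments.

Gaps: 3, 1, 3, 3, 1 days — not constant, but cyclic with period 3.
The events fall on every Wednesday, Saturday and Sunday.
Next Wednesday: Oct 31 2001.
Next Saturday: Nov 3 2001.

Oct 31 2001, Nov 3 2001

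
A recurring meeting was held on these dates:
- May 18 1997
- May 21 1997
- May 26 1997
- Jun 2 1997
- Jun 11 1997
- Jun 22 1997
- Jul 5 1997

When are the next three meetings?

Jul 20 1997, Aug 6 1997, Aug 25 1997

The spacing grows by 2 each time: 3, 5, 7, 9, 11, 13 days.
Next gap: 15 days. Jul 5 1997 + 15 days = Jul 20 1997.
Next gap: 17 days. Jul 20 1997 + 17 days = Aug 6 1997.
Next gap: 19 days. Aug 6 1997 + 19 days = Aug 25 1997.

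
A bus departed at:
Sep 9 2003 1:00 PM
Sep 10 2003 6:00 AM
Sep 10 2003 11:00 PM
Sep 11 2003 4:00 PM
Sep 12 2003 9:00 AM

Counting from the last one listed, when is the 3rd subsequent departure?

Sep 14 2003 12:00 PM

Gaps: 17, 17, 17, 17 hours — each event is 17 hours after the previous one.
Sep 12 2003 9:00 AM + 17 h = Sep 13 2003 2:00 AM.
Sep 13 2003 2:00 AM + 17 h = Sep 13 2003 7:00 PM.
Sep 13 2003 7:00 PM + 17 h = Sep 14 2003 12:00 PM.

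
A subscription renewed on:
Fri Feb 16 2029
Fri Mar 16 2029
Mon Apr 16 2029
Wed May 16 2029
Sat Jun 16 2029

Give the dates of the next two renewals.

Gaps: 28, 31, 30, 31 days — not constant. Every event is on the 16th of the month.
Pattern: the 16th of each month.
Next: July 2029 → Mon Jul 16 2029.
August 2029: Thu Aug 16 2029.

Mon Jul 16 2029, Thu Aug 16 2029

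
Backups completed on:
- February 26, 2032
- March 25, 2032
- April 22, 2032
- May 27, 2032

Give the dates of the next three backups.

June 24, 2032; July 22, 2032; August 26, 2032

These are Thursdays at 28- or 35-day spacing (28, 28, 35).
The pattern: 4th Thursday of the month.
4th Thursday of June 2032: June 24, 2032.
4th Thursday of July 2032: July 22, 2032.
4th Thursday of August 2032: August 26, 2032.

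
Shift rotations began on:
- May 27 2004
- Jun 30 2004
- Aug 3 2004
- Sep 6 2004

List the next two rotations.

Oct 10 2004, Nov 13 2004

Gaps between consecutive events: 34, 34, 34 days — a constant 34-day interval.
Sep 6 2004 + 34 days = Oct 10 2004.
Oct 10 2004 + 34 days = Nov 13 2004.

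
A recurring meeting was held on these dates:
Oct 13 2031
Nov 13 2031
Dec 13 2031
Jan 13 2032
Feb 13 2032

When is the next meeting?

Gaps: 31, 30, 31, 31 days — not constant. Every event is on the 13th of the month.
Pattern: the 13th of each month.
Next: March 2032 → Mar 13 2032.

Mar 13 2032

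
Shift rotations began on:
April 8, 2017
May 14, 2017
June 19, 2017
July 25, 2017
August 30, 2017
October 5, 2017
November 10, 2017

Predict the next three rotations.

Gaps between consecutive events: 36, 36, 36, 36, 36, 36 days — a constant 36-day interval.
November 10, 2017 + 36 days = December 16, 2017.
December 16, 2017 + 36 days = January 21, 2018.
January 21, 2018 + 36 days = February 26, 2018.

December 16, 2017; January 21, 2018; February 26, 2018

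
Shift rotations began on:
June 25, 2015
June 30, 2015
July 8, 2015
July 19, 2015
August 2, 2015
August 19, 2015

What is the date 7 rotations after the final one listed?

Gaps: 5, 8, 11, 14, 17 days — each gap is 3 larger than the previous one.
Next gap: 20 days. August 19, 2015 + 20 days = September 8, 2015.
Next gap: 23 days. September 8, 2015 + 23 days = October 1, 2015.
Next gap: 26 days. October 1, 2015 + 26 days = October 27, 2015.
Next gap: 29 days. October 27, 2015 + 29 days = November 25, 2015.
Next gap: 32 days. November 25, 2015 + 32 days = December 27, 2015.
Next gap: 35 days. December 27, 2015 + 35 days = January 31, 2016.
Next gap: 38 days. January 31, 2016 + 38 days = March 9, 2016.

March 9, 2016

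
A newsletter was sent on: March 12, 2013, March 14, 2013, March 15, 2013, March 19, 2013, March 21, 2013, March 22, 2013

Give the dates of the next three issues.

Gaps: 2, 1, 4, 2, 1 days — not constant, but cyclic with period 3.
The events fall on every Tuesday, Thursday and Friday.
Next Tuesday: March 26, 2013.
The following Thursday is March 28, 2013.
The following Friday is March 29, 2013.

March 26, 2013; March 28, 2013; March 29, 2013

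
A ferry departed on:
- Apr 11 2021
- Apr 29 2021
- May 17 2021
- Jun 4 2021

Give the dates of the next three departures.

Every event comes 18 days after the last (18, 18, 18).
Jun 4 2021 + 18 days = Jun 22 2021.
Jun 22 2021 + 18 days = Jul 10 2021.
Jul 10 2021 + 18 days = Jul 28 2021.

Jun 22 2021, Jul 10 2021, Jul 28 2021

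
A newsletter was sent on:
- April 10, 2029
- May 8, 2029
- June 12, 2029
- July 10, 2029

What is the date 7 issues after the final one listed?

February 12, 2030

Gaps: 28, 35, 28 days — a mix of 28 and 35. Every date is a Tuesday.
Each is the 2nd Tuesday of its month.
August 2029 — 2nd Tuesday is August 14, 2029.
September 2029 — 2nd Tuesday is September 11, 2029.
2nd Tuesday of October 2029: October 9, 2029.
2nd Tuesday of November 2029: November 13, 2029.
December 2029 — 2nd Tuesday is December 11, 2029.
January 2030 — 2nd Tuesday is January 8, 2030.
2nd Tuesday of February 2030: February 12, 2030.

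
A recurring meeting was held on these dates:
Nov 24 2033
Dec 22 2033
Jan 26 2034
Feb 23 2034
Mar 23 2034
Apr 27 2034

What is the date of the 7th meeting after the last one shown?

Nov 23 2034

All dates are Thursdays, 28, 35, 28, 28, 35 days apart.
Specifically, the 4th Thursday of each month.
4th Thursday of May 2034: May 25 2034.
4th Thursday of June 2034: Jun 22 2034.
July 2034 — 4th Thursday is Jul 27 2034.
4th Thursday of August 2034: Aug 24 2034.
4th Thursday of September 2034: Sep 28 2034.
October 2034 — 4th Thursday is Oct 26 2034.
November 2034 — 4th Thursday is Nov 23 2034.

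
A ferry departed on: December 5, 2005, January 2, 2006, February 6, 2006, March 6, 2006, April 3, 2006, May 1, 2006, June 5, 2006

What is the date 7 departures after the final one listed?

These are Mondays at 28- or 35-day spacing (28, 35, 28, 28, 28, 35).
The pattern: 1st Monday of the month.
July 2006 — 1st Monday is July 3, 2006.
1st Monday of August 2006: August 7, 2006.
September 2006 — 1st Monday is September 4, 2006.
October 2006 — 1st Monday is October 2, 2006.
November 2006 — 1st Monday is November 6, 2006.
1st Monday of December 2006: December 4, 2006.
1st Monday of January 2007: January 1, 2007.

January 1, 2007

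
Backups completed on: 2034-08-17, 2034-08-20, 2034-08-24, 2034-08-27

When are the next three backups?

2034-08-31, 2034-09-03, 2034-09-07

Every event lands on a Thursday or Sunday (gaps cycle 3, 4, 3).
So the schedule is: every Thursday and Sunday.
Next Thursday: 2034-08-31.
The following Sunday is 2034-09-03.
The following Thursday is 2034-09-07.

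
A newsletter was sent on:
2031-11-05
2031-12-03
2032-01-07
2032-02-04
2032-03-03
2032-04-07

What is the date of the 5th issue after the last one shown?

These are Wednesdays at 28- or 35-day spacing (28, 35, 28, 28, 35).
The pattern: 1st Wednesday of the month.
1st Wednesday of May 2032: 2032-05-05.
June 2032 — 1st Wednesday is 2032-06-02.
July 2032 — 1st Wednesday is 2032-07-07.
August 2032 — 1st Wednesday is 2032-08-04.
September 2032 — 1st Wednesday is 2032-09-01.

2032-09-01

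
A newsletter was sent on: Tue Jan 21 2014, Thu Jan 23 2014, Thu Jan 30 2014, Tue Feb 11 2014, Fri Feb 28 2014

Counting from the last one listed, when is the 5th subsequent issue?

Gaps: 2, 7, 12, 17 days — each gap is 5 larger than the previous one.
Next gap: 22 days. Fri Feb 28 2014 + 22 days = Sat Mar 22 2014.
Next gap: 27 days. Sat Mar 22 2014 + 27 days = Fri Apr 18 2014.
Next gap: 32 days. Fri Apr 18 2014 + 32 days = Tue May 20 2014.
Next gap: 37 days. Tue May 20 2014 + 37 days = Thu Jun 26 2014.
Next gap: 42 days. Thu Jun 26 2014 + 42 days = Thu Aug 7 2014.

Thu Aug 7 2014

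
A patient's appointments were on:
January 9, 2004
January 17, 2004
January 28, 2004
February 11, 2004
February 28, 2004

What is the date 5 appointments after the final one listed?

July 7, 2004

Gaps: 8, 11, 14, 17 days — each gap is 3 larger than the previous one.
Next gap: 20 days. February 28, 2004 + 20 days = March 19, 2004.
Next gap: 23 days. March 19, 2004 + 23 days = April 11, 2004.
Next gap: 26 days. April 11, 2004 + 26 days = May 7, 2004.
Next gap: 29 days. May 7, 2004 + 29 days = June 5, 2004.
Next gap: 32 days. June 5, 2004 + 32 days = July 7, 2004.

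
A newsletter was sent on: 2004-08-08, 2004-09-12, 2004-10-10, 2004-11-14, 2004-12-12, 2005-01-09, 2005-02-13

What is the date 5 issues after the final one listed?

2005-07-10

All dates are Sundays, 35, 28, 35, 28, 28, 35 days apart.
Specifically, the 2nd Sunday of each month.
March 2005 — 2nd Sunday is 2005-03-13.
April 2005 — 2nd Sunday is 2005-04-10.
2nd Sunday of May 2005: 2005-05-08.
2nd Sunday of June 2005: 2005-06-12.
July 2005 — 2nd Sunday is 2005-07-10.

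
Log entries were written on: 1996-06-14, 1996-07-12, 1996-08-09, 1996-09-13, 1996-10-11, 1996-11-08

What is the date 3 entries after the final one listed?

All dates are Fridays, 28, 28, 35, 28, 28 days apart.
Specifically, the 2nd Friday of each month.
December 1996 — 2nd Friday is 1996-12-13.
January 1997 — 2nd Friday is 1997-01-10.
2nd Friday of February 1997: 1997-02-14.

1997-02-14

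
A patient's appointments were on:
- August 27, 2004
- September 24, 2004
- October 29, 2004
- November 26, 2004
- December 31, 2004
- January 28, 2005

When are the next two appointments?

These are Fridays with 28, 35, 28, 35, 28-day gaps.
Each is the final Friday of its month — October 29, 2004 is past the 28th, so '4th Friday' doesn't fit.
Last Friday of February 2005: February 25, 2005.
March 2005 ends with Friday March 25, 2005.

February 25, 2005; March 25, 2005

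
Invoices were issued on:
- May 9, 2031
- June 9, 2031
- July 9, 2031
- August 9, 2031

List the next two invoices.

Each date is the 9th; the gaps (31, 30, 31) track the month lengths.
The rule is the 9th of each month.
Next: September 2031 → September 9, 2031.
October 2031: October 9, 2031.

September 9, 2031; October 9, 2031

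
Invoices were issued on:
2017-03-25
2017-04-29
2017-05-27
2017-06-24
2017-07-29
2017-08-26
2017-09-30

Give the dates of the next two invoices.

2017-10-28, 2017-11-25

Every date is a Saturday; gaps 35, 28, 28, 35, 28, 35 days.
Each is the last Saturday of its month (at least one falls on the 29th or later, ruling out '4th Saturday').
Last Saturday of October 2017: 2017-10-28.
November 2017 ends with Saturday 2017-11-25.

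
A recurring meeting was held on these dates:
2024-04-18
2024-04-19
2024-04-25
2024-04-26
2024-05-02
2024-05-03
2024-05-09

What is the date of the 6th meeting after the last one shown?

2024-05-30

Every event lands on a Thursday or Friday (gaps cycle 1, 6, 1, 6, 1, 6).
So the schedule is: every Thursday and Friday.
The following Friday is 2024-05-10.
Next Thursday: 2024-05-16.
The following Friday is 2024-05-17.
The following Thursday is 2024-05-23.
Next Friday: 2024-05-24.
Next Thursday: 2024-05-30.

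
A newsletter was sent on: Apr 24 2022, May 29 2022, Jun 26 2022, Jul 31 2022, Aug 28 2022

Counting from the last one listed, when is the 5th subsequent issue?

Jan 29 2023

Every date is a Sunday; gaps 35, 28, 35, 28 days.
Each is the last Sunday of its month (at least one falls on the 29th or later, ruling out '4th Sunday').
September 2022 ends with Sunday Sep 25 2022.
Last Sunday of October 2022: Oct 30 2022.
Last Sunday of November 2022: Nov 27 2022.
December 2022 ends with Sunday Dec 25 2022.
January 2023 ends with Sunday Jan 29 2023.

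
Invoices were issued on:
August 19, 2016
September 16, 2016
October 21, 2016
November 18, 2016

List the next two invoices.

December 16, 2016; January 20, 2017

Gaps: 28, 35, 28 days — a mix of 28 and 35. Every date is a Friday.
Each is the 3rd Friday of its month.
3rd Friday of December 2016: December 16, 2016.
January 2017 — 3rd Friday is January 20, 2017.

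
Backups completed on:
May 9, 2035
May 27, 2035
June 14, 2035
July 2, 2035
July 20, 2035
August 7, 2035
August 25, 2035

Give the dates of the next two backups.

September 12, 2035; September 30, 2035

Gaps between consecutive events: 18, 18, 18, 18, 18, 18 days — a constant 18-day interval.
August 25, 2035 + 18 days = September 12, 2035.
September 12, 2035 + 18 days = September 30, 2035.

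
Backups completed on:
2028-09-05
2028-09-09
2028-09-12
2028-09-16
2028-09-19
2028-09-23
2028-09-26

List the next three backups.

2028-09-30, 2028-10-03, 2028-10-07

Every event lands on a Tuesday or Saturday (gaps cycle 4, 3, 4, 3, 4, 3).
So the schedule is: every Tuesday and Saturday.
Next Saturday: 2028-09-30.
Next Tuesday: 2028-10-03.
Next Saturday: 2028-10-07.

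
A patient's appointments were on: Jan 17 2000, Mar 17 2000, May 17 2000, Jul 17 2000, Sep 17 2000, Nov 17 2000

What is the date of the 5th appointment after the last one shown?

Gaps: 60, 61, 61, 62, 61 days — not constant. Every event is on the 17th of the month.
Pattern: the 17th of every 2 months.
Next: January 2001 → Jan 17 2001.
Next: March 2001 → Mar 17 2001.
May 2001: May 17 2001.
July 2001: Jul 17 2001.
Next: September 2001 → Sep 17 2001.

Sep 17 2001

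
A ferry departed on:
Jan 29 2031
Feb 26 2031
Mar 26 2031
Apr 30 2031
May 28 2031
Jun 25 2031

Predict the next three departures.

Jul 30 2031, Aug 27 2031, Sep 24 2031

Every date is a Wednesday; gaps 28, 28, 35, 28, 28 days.
Each is the last Wednesday of its month (at least one falls on the 29th or later, ruling out '4th Wednesday').
Last Wednesday of July 2031: Jul 30 2031.
August 2031 ends with Wednesday Aug 27 2031.
September 2031 ends with Wednesday Sep 24 2031.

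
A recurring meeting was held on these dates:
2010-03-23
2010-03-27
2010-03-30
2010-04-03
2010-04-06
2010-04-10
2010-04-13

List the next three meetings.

Every event lands on a Tuesday or Saturday (gaps cycle 4, 3, 4, 3, 4, 3).
So the schedule is: every Tuesday and Saturday.
Next Saturday: 2010-04-17.
Next Tuesday: 2010-04-20.
The following Saturday is 2010-04-24.

2010-04-17, 2010-04-20, 2010-04-24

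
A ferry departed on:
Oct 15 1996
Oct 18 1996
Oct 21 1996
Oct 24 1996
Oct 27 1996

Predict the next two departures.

The spacing is 3, 3, 3, 3 days — always 3 days.
Oct 27 1996 + 3 days = Oct 30 1996.
Oct 30 1996 + 3 days = Nov 2 1996.

Oct 30 1996, Nov 2 1996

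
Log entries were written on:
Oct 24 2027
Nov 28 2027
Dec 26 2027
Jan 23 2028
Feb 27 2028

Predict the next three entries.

Mar 26 2028, Apr 23 2028, May 28 2028

All dates are Sundays, 35, 28, 28, 35 days apart.
Specifically, the 4th Sunday of each month.
4th Sunday of March 2028: Mar 26 2028.
April 2028 — 4th Sunday is Apr 23 2028.
4th Sunday of May 2028: May 28 2028.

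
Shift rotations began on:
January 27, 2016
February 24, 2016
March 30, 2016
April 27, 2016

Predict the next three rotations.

May 25, 2016; June 29, 2016; July 27, 2016

All Wednesdays; the gaps (28, 35, 28) vary with month length.
This is the last Wednesday of each month.
Last Wednesday of May 2016: May 25, 2016.
June 2016 ends with Wednesday June 29, 2016.
Last Wednesday of July 2016: July 27, 2016.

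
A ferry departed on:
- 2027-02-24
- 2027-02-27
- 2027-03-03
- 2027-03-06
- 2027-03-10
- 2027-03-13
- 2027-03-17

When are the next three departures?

Every event lands on a Wednesday or Saturday (gaps cycle 3, 4, 3, 4, 3, 4).
So the schedule is: every Wednesday and Saturday.
Next Saturday: 2027-03-20.
Next Wednesday: 2027-03-24.
Next Saturday: 2027-03-27.

2027-03-20, 2027-03-24, 2027-03-27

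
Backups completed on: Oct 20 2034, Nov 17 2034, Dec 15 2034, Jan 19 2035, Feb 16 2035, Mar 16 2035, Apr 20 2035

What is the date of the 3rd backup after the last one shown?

Jul 20 2035

Gaps: 28, 28, 35, 28, 28, 35 days — a mix of 28 and 35. Every date is a Friday.
Each is the 3rd Friday of its month.
May 2035 — 3rd Friday is May 18 2035.
3rd Friday of June 2035: Jun 15 2035.
3rd Friday of July 2035: Jul 20 2035.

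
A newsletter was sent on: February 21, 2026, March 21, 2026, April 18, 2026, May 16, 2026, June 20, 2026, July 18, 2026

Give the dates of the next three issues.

These are Saturdays at 28- or 35-day spacing (28, 28, 28, 35, 28).
The pattern: 3rd Saturday of the month.
3rd Saturday of August 2026: August 15, 2026.
3rd Saturday of September 2026: September 19, 2026.
3rd Saturday of October 2026: October 17, 2026.

August 15, 2026; September 19, 2026; October 17, 2026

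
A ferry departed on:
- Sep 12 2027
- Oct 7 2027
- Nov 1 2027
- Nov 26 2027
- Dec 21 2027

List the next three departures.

Jan 15 2028, Feb 9 2028, Mar 5 2028

Every event comes 25 days after the last (25, 25, 25, 25).
Dec 21 2027 + 25 days = Jan 15 2028.
Jan 15 2028 + 25 days = Feb 9 2028.
Feb 9 2028 + 25 days = Mar 5 2028.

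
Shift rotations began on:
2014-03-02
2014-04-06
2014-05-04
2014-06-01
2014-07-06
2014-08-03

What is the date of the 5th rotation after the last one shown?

2015-01-04

These are Sundays at 28- or 35-day spacing (35, 28, 28, 35, 28).
The pattern: 1st Sunday of the month.
1st Sunday of September 2014: 2014-09-07.
October 2014 — 1st Sunday is 2014-10-05.
November 2014 — 1st Sunday is 2014-11-02.
December 2014 — 1st Sunday is 2014-12-07.
1st Sunday of January 2015: 2015-01-04.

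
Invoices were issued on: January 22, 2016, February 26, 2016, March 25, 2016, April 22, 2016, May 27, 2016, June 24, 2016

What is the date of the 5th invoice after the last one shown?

All dates are Fridays, 35, 28, 28, 35, 28 days apart.
Specifically, the 4th Friday of each month.
July 2016 — 4th Friday is July 22, 2016.
4th Friday of August 2016: August 26, 2016.
4th Friday of September 2016: September 23, 2016.
October 2016 — 4th Friday is October 28, 2016.
4th Friday of November 2016: November 25, 2016.

November 25, 2016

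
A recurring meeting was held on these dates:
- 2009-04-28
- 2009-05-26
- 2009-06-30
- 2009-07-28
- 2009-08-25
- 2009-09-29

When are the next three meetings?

2009-10-27, 2009-11-24, 2009-12-29

All Tuesdays; the gaps (28, 35, 28, 28, 35) vary with month length.
This is the last Tuesday of each month.
October 2009 ends with Tuesday 2009-10-27.
November 2009 ends with Tuesday 2009-11-24.
Last Tuesday of December 2009: 2009-12-29.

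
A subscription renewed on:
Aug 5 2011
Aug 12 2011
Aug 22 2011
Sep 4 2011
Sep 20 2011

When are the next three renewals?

Oct 9 2011, Oct 31 2011, Nov 25 2011

Gaps: 7, 10, 13, 16 days — each gap is 3 larger than the previous one.
Next gap: 19 days. Sep 20 2011 + 19 days = Oct 9 2011.
Next gap: 22 days. Oct 9 2011 + 22 days = Oct 31 2011.
Next gap: 25 days. Oct 31 2011 + 25 days = Nov 25 2011.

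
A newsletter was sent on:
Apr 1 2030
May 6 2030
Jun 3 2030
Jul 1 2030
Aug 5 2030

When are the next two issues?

Gaps: 35, 28, 28, 35 days — a mix of 28 and 35. Every date is a Monday.
Each is the 1st Monday of its month.
1st Monday of September 2030: Sep 2 2030.
1st Monday of October 2030: Oct 7 2030.

Sep 2 2030, Oct 7 2030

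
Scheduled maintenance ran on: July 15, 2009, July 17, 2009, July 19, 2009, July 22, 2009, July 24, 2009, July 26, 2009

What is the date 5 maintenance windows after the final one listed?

August 7, 2009

The gap pattern 2, 2, 3, 2, 2 repeats every 3 events.
These are the Wednesdays, Fridays and Sundays of each week.
Next Wednesday: July 29, 2009.
Next Friday: July 31, 2009.
Next Sunday: August 2, 2009.
Next Wednesday: August 5, 2009.
Next Friday: August 7, 2009.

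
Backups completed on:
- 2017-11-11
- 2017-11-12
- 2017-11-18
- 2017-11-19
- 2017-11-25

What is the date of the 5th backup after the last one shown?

2017-12-10

The gap pattern 1, 6, 1, 6 repeats every 2 events.
These are the Saturdays and Sundays of each week.
Next Sunday: 2017-11-26.
The following Saturday is 2017-12-02.
The following Sunday is 2017-12-03.
The following Saturday is 2017-12-09.
Next Sunday: 2017-12-10.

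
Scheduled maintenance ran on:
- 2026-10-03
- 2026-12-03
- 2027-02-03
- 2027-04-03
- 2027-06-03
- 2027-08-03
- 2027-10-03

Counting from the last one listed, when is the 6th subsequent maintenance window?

Each date is the 3rd; the gaps (61, 62, 59, 61, 61, 61) track the month lengths.
The rule is the 3rd of every 2 months.
December 2027: 2027-12-03.
Next: February 2028 → 2028-02-03.
Next: April 2028 → 2028-04-03.
Next: June 2028 → 2028-06-03.
August 2028: 2028-08-03.
October 2028: 2028-10-03.

2028-10-03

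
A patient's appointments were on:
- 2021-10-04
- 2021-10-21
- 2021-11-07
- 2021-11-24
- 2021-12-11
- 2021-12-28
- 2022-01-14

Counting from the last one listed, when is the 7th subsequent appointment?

Every event comes 17 days after the last (17, 17, 17, 17, 17, 17).
2022-01-14 + 17 days = 2022-01-31.
2022-01-31 + 17 days = 2022-02-17.
2022-02-17 + 17 days = 2022-03-06.
2022-03-06 + 17 days = 2022-03-23.
2022-03-23 + 17 days = 2022-04-09.
2022-04-09 + 17 days = 2022-04-26.
2022-04-26 + 17 days = 2022-05-13.

2022-05-13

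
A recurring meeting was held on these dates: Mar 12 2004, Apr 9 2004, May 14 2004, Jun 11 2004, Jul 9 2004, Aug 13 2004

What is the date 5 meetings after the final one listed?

These are Fridays at 28- or 35-day spacing (28, 35, 28, 28, 35).
The pattern: 2nd Friday of the month.
September 2004 — 2nd Friday is Sep 10 2004.
2nd Friday of October 2004: Oct 8 2004.
2nd Friday of November 2004: Nov 12 2004.
December 2004 — 2nd Friday is Dec 10 2004.
January 2005 — 2nd Friday is Jan 14 2005.

Jan 14 2005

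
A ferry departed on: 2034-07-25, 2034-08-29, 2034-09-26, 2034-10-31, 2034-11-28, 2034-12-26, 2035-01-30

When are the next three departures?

These are Tuesdays with 35, 28, 35, 28, 28, 35-day gaps.
Each is the final Tuesday of its month — 2034-08-29 is past the 28th, so '4th Tuesday' doesn't fit.
February 2035 ends with Tuesday 2035-02-27.
Last Tuesday of March 2035: 2035-03-27.
April 2035 ends with Tuesday 2035-04-24.

2035-02-27, 2035-03-27, 2035-04-24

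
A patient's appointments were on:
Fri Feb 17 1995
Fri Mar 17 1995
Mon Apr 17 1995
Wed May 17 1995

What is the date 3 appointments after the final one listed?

Each date is the 17th; the gaps (28, 31, 30) track the month lengths.
The rule is the 17th of each month.
June 1995: Sat Jun 17 1995.
Next: July 1995 → Mon Jul 17 1995.
Next: August 1995 → Thu Aug 17 1995.

Thu Aug 17 1995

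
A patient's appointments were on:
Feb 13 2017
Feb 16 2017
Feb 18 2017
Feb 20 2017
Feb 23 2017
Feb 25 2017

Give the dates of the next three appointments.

Every event lands on a Monday or Thursday or Saturday (gaps cycle 3, 2, 2, 3, 2).
So the schedule is: every Monday, Thursday and Saturday.
The following Monday is Feb 27 2017.
Next Thursday: Mar 2 2017.
The following Saturday is Mar 4 2017.

Feb 27 2017, Mar 2 2017, Mar 4 2017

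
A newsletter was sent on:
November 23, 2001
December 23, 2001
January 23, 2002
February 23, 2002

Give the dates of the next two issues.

Gaps: 30, 31, 31 days — not constant. Every event is on the 23rd of the month.
Pattern: the 23rd of each month.
Next: March 2002 → March 23, 2002.
April 2002: April 23, 2002.

March 23, 2002; April 23, 2002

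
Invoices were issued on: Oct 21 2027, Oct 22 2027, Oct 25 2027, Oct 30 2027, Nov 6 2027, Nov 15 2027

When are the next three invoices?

Gaps: 1, 3, 5, 7, 9 days — each gap is 2 larger than the previous one.
Next gap: 11 days. Nov 15 2027 + 11 days = Nov 26 2027.
Next gap: 13 days. Nov 26 2027 + 13 days = Dec 9 2027.
Next gap: 15 days. Dec 9 2027 + 15 days = Dec 24 2027.

Nov 26 2027, Dec 9 2027, Dec 24 2027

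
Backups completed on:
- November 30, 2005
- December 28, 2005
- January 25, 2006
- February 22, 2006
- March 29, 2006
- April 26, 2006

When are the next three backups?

Every date is a Wednesday; gaps 28, 28, 28, 35, 28 days.
Each is the last Wednesday of its month (at least one falls on the 29th or later, ruling out '4th Wednesday').
Last Wednesday of May 2006: May 31, 2006.
Last Wednesday of June 2006: June 28, 2006.
July 2006 ends with Wednesday July 26, 2006.

May 31, 2006; June 28, 2006; July 26, 2006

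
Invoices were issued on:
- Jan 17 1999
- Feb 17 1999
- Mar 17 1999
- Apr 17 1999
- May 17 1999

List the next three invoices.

Jun 17 1999, Jul 17 1999, Aug 17 1999

Each date is the 17th; the gaps (31, 28, 31, 30) track the month lengths.
The rule is the 17th of each month.
Next: June 1999 → Jun 17 1999.
Next: July 1999 → Jul 17 1999.
Next: August 1999 → Aug 17 1999.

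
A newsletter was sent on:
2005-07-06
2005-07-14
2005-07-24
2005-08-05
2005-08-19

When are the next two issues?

Intervals are 8, 10, 12, 14 days — an arithmetic progression with common difference 2.
Next gap: 16 days. 2005-08-19 + 16 days = 2005-09-04.
Next gap: 18 days. 2005-09-04 + 18 days = 2005-09-22.

2005-09-04, 2005-09-22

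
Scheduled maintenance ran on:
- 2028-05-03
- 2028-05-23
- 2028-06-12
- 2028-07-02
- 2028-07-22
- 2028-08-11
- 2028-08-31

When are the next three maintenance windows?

2028-09-20, 2028-10-10, 2028-10-30

The spacing is 20, 20, 20, 20, 20, 20 days — always 20 days.
2028-08-31 + 20 days = 2028-09-20.
2028-09-20 + 20 days = 2028-10-10.
2028-10-10 + 20 days = 2028-10-30.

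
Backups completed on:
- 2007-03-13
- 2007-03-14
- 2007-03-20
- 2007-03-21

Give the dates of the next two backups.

2007-03-27, 2007-03-28

Gaps: 1, 6, 1 days — not constant, but cyclic with period 2.
The events fall on every Tuesday and Wednesday.
Next Tuesday: 2007-03-27.
Next Wednesday: 2007-03-28.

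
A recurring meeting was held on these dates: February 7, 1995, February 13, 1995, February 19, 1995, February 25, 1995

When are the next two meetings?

Gaps between consecutive events: 6, 6, 6 days — a constant 6-day interval.
February 25, 1995 + 6 days = March 3, 1995.
March 3, 1995 + 6 days = March 9, 1995.

March 3, 1995; March 9, 1995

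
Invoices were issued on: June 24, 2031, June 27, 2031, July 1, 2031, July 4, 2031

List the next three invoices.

July 8, 2031; July 11, 2031; July 15, 2031

The gap pattern 3, 4, 3 repeats every 2 events.
These are the Tuesdays and Fridays of each week.
Next Tuesday: July 8, 2031.
Next Friday: July 11, 2031.
The following Tuesday is July 15, 2031.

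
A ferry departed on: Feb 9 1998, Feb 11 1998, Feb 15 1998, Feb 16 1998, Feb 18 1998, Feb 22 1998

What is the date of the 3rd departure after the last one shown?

Mar 1 1998

Gaps: 2, 4, 1, 2, 4 days — not constant, but cyclic with period 3.
The events fall on every Monday, Wednesday and Sunday.
Next Monday: Feb 23 1998.
The following Wednesday is Feb 25 1998.
The following Sunday is Mar 1 1998.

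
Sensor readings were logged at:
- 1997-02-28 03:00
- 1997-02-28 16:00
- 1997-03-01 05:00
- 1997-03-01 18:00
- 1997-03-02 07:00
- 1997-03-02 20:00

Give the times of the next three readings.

Spacing: 13, 13, 13, 13, 13 h — constant 13 h.
1997-03-02 20:00 + 13 h = 1997-03-03 09:00.
1997-03-03 09:00 + 13 h = 1997-03-03 22:00.
1997-03-03 22:00 + 13 h = 1997-03-04 11:00.

1997-03-03 09:00, 1997-03-03 22:00, 1997-03-04 11:00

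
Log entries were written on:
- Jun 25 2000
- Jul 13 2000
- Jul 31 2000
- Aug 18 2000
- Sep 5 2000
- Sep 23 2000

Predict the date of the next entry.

Oct 11 2000

Every event comes 18 days after the last (18, 18, 18, 18, 18).
Sep 23 2000 + 18 days = Oct 11 2000.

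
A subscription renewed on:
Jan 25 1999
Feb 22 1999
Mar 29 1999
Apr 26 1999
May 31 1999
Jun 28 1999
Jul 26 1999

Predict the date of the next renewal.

Aug 30 1999

Every date is a Monday; gaps 28, 35, 28, 35, 28, 28 days.
Each is the last Monday of its month (at least one falls on the 29th or later, ruling out '4th Monday').
August 1999 ends with Monday Aug 30 1999.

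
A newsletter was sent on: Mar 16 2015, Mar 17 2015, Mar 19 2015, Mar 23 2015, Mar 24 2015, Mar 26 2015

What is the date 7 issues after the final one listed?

The gap pattern 1, 2, 4, 1, 2 repeats every 3 events.
These are the Mondays, Tuesdays and Thursdays of each week.
Next Monday: Mar 30 2015.
Next Tuesday: Mar 31 2015.
Next Thursday: Apr 2 2015.
The following Monday is Apr 6 2015.
The following Tuesday is Apr 7 2015.
Next Thursday: Apr 9 2015.
Next Monday: Apr 13 2015.

Apr 13 2015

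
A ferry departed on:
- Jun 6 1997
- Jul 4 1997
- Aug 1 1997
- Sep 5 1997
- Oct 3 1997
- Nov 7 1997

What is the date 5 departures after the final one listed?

Gaps: 28, 28, 35, 28, 35 days — a mix of 28 and 35. Every date is a Friday.
Each is the 1st Friday of its month.
December 1997 — 1st Friday is Dec 5 1997.
January 1998 — 1st Friday is Jan 2 1998.
1st Friday of February 1998: Feb 6 1998.
1st Friday of March 1998: Mar 6 1998.
April 1998 — 1st Friday is Apr 3 1998.

Apr 3 1998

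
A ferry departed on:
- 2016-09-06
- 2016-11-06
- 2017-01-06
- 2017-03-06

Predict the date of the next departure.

2017-05-06

Each date is the 6th; the gaps (61, 61, 59) track the month lengths.
The rule is the 6th of every 2 months.
May 2017: 2017-05-06.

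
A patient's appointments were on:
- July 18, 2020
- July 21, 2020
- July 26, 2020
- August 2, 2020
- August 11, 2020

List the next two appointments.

Gaps: 3, 5, 7, 9 days — each gap is 2 larger than the previous one.
Next gap: 11 days. August 11, 2020 + 11 days = August 22, 2020.
Next gap: 13 days. August 22, 2020 + 13 days = September 4, 2020.

August 22, 2020; September 4, 2020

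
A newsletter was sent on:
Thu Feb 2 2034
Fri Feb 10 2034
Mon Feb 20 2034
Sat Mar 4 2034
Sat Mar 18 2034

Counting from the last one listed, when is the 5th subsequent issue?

The spacing grows by 2 each time: 8, 10, 12, 14 days.
Next gap: 16 days. Sat Mar 18 2034 + 16 days = Mon Apr 3 2034.
Next gap: 18 days. Mon Apr 3 2034 + 18 days = Fri Apr 21 2034.
Next gap: 20 days. Fri Apr 21 2034 + 20 days = Thu May 11 2034.
Next gap: 22 days. Thu May 11 2034 + 22 days = Fri Jun 2 2034.
Next gap: 24 days. Fri Jun 2 2034 + 24 days = Mon Jun 26 2034.

Mon Jun 26 2034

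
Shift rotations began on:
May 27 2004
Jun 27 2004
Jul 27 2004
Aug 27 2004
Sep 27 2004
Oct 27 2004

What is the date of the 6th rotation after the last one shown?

Apr 27 2005

Gaps: 31, 30, 31, 31, 30 days — not constant. Every event is on the 27th of the month.
Pattern: the 27th of each month.
November 2004: Nov 27 2004.
Next: December 2004 → Dec 27 2004.
January 2005: Jan 27 2005.
February 2005: Feb 27 2005.
Next: March 2005 → Mar 27 2005.
April 2005: Apr 27 2005.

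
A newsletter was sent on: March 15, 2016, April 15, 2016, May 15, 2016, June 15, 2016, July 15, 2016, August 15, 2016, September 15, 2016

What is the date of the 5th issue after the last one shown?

February 15, 2017

Gaps: 31, 30, 31, 30, 31, 31 days — not constant. Every event is on the 15th of the month.
Pattern: the 15th of each month.
October 2016: October 15, 2016.
November 2016: November 15, 2016.
Next: December 2016 → December 15, 2016.
January 2017: January 15, 2017.
Next: February 2017 → February 15, 2017.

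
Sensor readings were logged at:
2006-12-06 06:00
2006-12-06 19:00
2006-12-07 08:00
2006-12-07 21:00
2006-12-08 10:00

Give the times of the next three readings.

Gaps: 13, 13, 13, 13 hours — each event is 13 hours after the previous one.
2006-12-08 10:00 + 13 h = 2006-12-08 23:00.
2006-12-08 23:00 + 13 h = 2006-12-09 12:00.
2006-12-09 12:00 + 13 h = 2006-12-10 01:00.

2006-12-08 23:00, 2006-12-09 12:00, 2006-12-10 01:00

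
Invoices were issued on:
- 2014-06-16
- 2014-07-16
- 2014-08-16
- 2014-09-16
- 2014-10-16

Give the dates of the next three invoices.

Each date is the 16th; the gaps (30, 31, 31, 30) track the month lengths.
The rule is the 16th of each month.
November 2014: 2014-11-16.
Next: December 2014 → 2014-12-16.
Next: January 2015 → 2015-01-16.

2014-11-16, 2014-12-16, 2015-01-16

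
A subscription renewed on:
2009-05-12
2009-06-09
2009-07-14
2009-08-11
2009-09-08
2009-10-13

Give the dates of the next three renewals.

Gaps: 28, 35, 28, 28, 35 days — a mix of 28 and 35. Every date is a Tuesday.
Each is the 2nd Tuesday of its month.
2nd Tuesday of November 2009: 2009-11-10.
December 2009 — 2nd Tuesday is 2009-12-08.
January 2010 — 2nd Tuesday is 2010-01-12.

2009-11-10, 2009-12-08, 2010-01-12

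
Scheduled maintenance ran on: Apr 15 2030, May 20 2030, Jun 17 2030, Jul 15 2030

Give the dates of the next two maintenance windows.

All dates are Mondays, 35, 28, 28 days apart.
Specifically, the 3rd Monday of each month.
August 2030 — 3rd Monday is Aug 19 2030.
3rd Monday of September 2030: Sep 16 2030.

Aug 19 2030, Sep 16 2030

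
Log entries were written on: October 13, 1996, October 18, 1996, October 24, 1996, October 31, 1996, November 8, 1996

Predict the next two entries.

November 17, 1996; November 27, 1996

Gaps: 5, 6, 7, 8 days — each gap is 1 larger than the previous one.
Next gap: 9 days. November 8, 1996 + 9 days = November 17, 1996.
Next gap: 10 days. November 17, 1996 + 10 days = November 27, 1996.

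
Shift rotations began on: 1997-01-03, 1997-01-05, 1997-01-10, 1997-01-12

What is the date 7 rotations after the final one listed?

1997-02-07

The gap pattern 2, 5, 2 repeats every 2 events.
These are the Fridays and Sundays of each week.
The following Friday is 1997-01-17.
The following Sunday is 1997-01-19.
Next Friday: 1997-01-24.
Next Sunday: 1997-01-26.
The following Friday is 1997-01-31.
The following Sunday is 1997-02-02.
The following Friday is 1997-02-07.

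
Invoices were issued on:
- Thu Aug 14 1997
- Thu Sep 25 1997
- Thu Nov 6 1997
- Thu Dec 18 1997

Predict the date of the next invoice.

Every event comes 42 days after the last (42, 42, 42).
Thu Dec 18 1997 + 42 days = Thu Jan 29 1998.

Thu Jan 29 1998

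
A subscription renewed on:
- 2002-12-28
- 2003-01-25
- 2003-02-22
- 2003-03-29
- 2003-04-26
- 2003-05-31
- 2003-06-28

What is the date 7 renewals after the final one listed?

All Saturdays; the gaps (28, 28, 35, 28, 35, 28) vary with month length.
This is the last Saturday of each month.
Last Saturday of July 2003: 2003-07-26.
Last Saturday of August 2003: 2003-08-30.
September 2003 ends with Saturday 2003-09-27.
Last Saturday of October 2003: 2003-10-25.
November 2003 ends with Saturday 2003-11-29.
Last Saturday of December 2003: 2003-12-27.
Last Saturday of January 2004: 2004-01-31.

2004-01-31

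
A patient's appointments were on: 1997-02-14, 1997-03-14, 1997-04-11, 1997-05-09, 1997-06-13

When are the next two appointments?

1997-07-11, 1997-08-08

Gaps: 28, 28, 28, 35 days — a mix of 28 and 35. Every date is a Friday.
Each is the 2nd Friday of its month.
2nd Friday of July 1997: 1997-07-11.
August 1997 — 2nd Friday is 1997-08-08.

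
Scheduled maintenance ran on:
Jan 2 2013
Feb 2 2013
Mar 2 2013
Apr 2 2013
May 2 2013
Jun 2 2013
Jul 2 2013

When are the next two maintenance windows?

Aug 2 2013, Sep 2 2013

Gaps: 31, 28, 31, 30, 31, 30 days — not constant. Every event is on the 2nd of the month.
Pattern: the 2nd of each month.
Next: August 2013 → Aug 2 2013.
September 2013: Sep 2 2013.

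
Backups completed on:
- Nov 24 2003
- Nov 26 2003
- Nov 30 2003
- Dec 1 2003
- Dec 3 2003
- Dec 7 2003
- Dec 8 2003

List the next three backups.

The gap pattern 2, 4, 1, 2, 4, 1 repeats every 3 events.
These are the Mondays, Wednesdays and Sundays of each week.
Next Wednesday: Dec 10 2003.
The following Sunday is Dec 14 2003.
Next Monday: Dec 15 2003.

Dec 10 2003, Dec 14 2003, Dec 15 2003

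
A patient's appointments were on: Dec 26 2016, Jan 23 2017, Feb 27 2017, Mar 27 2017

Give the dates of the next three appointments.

All dates are Mondays, 28, 35, 28 days apart.
Specifically, the 4th Monday of each month.
April 2017 — 4th Monday is Apr 24 2017.
4th Monday of May 2017: May 22 2017.
June 2017 — 4th Monday is Jun 26 2017.

Apr 24 2017, May 22 2017, Jun 26 2017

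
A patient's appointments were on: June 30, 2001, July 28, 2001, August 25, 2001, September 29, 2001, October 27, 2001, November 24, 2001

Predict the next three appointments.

December 29, 2001; January 26, 2002; February 23, 2002

Every date is a Saturday; gaps 28, 28, 35, 28, 28 days.
Each is the last Saturday of its month (at least one falls on the 29th or later, ruling out '4th Saturday').
Last Saturday of December 2001: December 29, 2001.
Last Saturday of January 2002: January 26, 2002.
February 2002 ends with Saturday February 23, 2002.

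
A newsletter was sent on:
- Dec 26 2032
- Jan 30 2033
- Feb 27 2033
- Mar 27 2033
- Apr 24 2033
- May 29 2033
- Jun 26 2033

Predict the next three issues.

Jul 31 2033, Aug 28 2033, Sep 25 2033

Every date is a Sunday; gaps 35, 28, 28, 28, 35, 28 days.
Each is the last Sunday of its month (at least one falls on the 29th or later, ruling out '4th Sunday').
July 2033 ends with Sunday Jul 31 2033.
Last Sunday of August 2033: Aug 28 2033.
September 2033 ends with Sunday Sep 25 2033.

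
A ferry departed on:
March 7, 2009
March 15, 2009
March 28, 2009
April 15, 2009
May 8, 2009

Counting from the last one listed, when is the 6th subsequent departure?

January 6, 2010

Gaps: 8, 13, 18, 23 days — each gap is 5 larger than the previous one.
Next gap: 28 days. May 8, 2009 + 28 days = June 5, 2009.
Next gap: 33 days. June 5, 2009 + 33 days = July 8, 2009.
Next gap: 38 days. July 8, 2009 + 38 days = August 15, 2009.
Next gap: 43 days. August 15, 2009 + 43 days = September 27, 2009.
Next gap: 48 days. September 27, 2009 + 48 days = November 14, 2009.
Next gap: 53 days. November 14, 2009 + 53 days = January 6, 2010.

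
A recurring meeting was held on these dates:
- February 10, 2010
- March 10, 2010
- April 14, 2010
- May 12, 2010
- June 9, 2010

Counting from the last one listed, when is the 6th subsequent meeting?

December 8, 2010

These are Wednesdays at 28- or 35-day spacing (28, 35, 28, 28).
The pattern: 2nd Wednesday of the month.
2nd Wednesday of July 2010: July 14, 2010.
August 2010 — 2nd Wednesday is August 11, 2010.
2nd Wednesday of September 2010: September 8, 2010.
October 2010 — 2nd Wednesday is October 13, 2010.
2nd Wednesday of November 2010: November 10, 2010.
2nd Wednesday of December 2010: December 8, 2010.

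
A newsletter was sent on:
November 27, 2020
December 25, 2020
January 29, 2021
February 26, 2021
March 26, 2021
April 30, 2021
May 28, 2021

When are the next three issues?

All Fridays; the gaps (28, 35, 28, 28, 35, 28) vary with month length.
This is the last Friday of each month.
June 2021 ends with Friday June 25, 2021.
Last Friday of July 2021: July 30, 2021.
August 2021 ends with Friday August 27, 2021.

June 25, 2021; July 30, 2021; August 27, 2021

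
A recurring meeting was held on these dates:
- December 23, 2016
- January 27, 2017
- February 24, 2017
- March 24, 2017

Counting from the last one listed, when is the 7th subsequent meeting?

October 27, 2017

These are Fridays at 28- or 35-day spacing (35, 28, 28).
The pattern: 4th Friday of the month.
4th Friday of April 2017: April 28, 2017.
May 2017 — 4th Friday is May 26, 2017.
4th Friday of June 2017: June 23, 2017.
July 2017 — 4th Friday is July 28, 2017.
August 2017 — 4th Friday is August 25, 2017.
September 2017 — 4th Friday is September 22, 2017.
4th Friday of October 2017: October 27, 2017.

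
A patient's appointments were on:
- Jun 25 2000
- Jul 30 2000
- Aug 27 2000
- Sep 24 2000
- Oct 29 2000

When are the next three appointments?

Every date is a Sunday; gaps 35, 28, 28, 35 days.
Each is the last Sunday of its month (at least one falls on the 29th or later, ruling out '4th Sunday').
November 2000 ends with Sunday Nov 26 2000.
December 2000 ends with Sunday Dec 31 2000.
January 2001 ends with Sunday Jan 28 2001.

Nov 26 2000, Dec 31 2000, Jan 28 2001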